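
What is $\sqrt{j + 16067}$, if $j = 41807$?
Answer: $\sqrt{57874} \approx 240.57$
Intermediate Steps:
$\sqrt{j + 16067} = \sqrt{41807 + 16067} = \sqrt{57874}$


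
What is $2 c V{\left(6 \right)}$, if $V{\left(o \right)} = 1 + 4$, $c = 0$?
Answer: $0$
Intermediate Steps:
$V{\left(o \right)} = 5$
$2 c V{\left(6 \right)} = 2 \cdot 0 \cdot 5 = 0 \cdot 5 = 0$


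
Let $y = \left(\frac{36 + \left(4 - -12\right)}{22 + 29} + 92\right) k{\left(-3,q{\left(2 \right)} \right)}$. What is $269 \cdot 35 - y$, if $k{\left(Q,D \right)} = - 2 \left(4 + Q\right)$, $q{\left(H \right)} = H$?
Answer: $\frac{489653}{51} \approx 9601.0$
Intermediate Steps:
$k{\left(Q,D \right)} = -8 - 2 Q$
$y = - \frac{9488}{51}$ ($y = \left(\frac{36 + \left(4 - -12\right)}{22 + 29} + 92\right) \left(-8 - -6\right) = \left(\frac{36 + \left(4 + 12\right)}{51} + 92\right) \left(-8 + 6\right) = \left(\left(36 + 16\right) \frac{1}{51} + 92\right) \left(-2\right) = \left(52 \cdot \frac{1}{51} + 92\right) \left(-2\right) = \left(\frac{52}{51} + 92\right) \left(-2\right) = \frac{4744}{51} \left(-2\right) = - \frac{9488}{51} \approx -186.04$)
$269 \cdot 35 - y = 269 \cdot 35 - - \frac{9488}{51} = 9415 + \frac{9488}{51} = \frac{489653}{51}$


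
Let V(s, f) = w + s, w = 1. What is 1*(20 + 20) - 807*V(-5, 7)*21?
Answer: 67828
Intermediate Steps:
V(s, f) = 1 + s
1*(20 + 20) - 807*V(-5, 7)*21 = 1*(20 + 20) - 807*(1 - 5)*21 = 1*40 - (-3228)*21 = 40 - 807*(-84) = 40 + 67788 = 67828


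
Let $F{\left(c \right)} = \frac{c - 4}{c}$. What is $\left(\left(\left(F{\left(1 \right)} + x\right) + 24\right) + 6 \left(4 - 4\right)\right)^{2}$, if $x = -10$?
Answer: $121$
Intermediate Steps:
$F{\left(c \right)} = \frac{-4 + c}{c}$
$\left(\left(\left(F{\left(1 \right)} + x\right) + 24\right) + 6 \left(4 - 4\right)\right)^{2} = \left(\left(\left(\frac{-4 + 1}{1} - 10\right) + 24\right) + 6 \left(4 - 4\right)\right)^{2} = \left(\left(\left(1 \left(-3\right) - 10\right) + 24\right) + 6 \cdot 0\right)^{2} = \left(\left(\left(-3 - 10\right) + 24\right) + 0\right)^{2} = \left(\left(-13 + 24\right) + 0\right)^{2} = \left(11 + 0\right)^{2} = 11^{2} = 121$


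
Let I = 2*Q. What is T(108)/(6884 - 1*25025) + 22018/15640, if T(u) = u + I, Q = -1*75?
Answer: 66680903/47287540 ≈ 1.4101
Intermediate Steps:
Q = -75
I = -150 (I = 2*(-75) = -150)
T(u) = -150 + u (T(u) = u - 150 = -150 + u)
T(108)/(6884 - 1*25025) + 22018/15640 = (-150 + 108)/(6884 - 1*25025) + 22018/15640 = -42/(6884 - 25025) + 22018*(1/15640) = -42/(-18141) + 11009/7820 = -42*(-1/18141) + 11009/7820 = 14/6047 + 11009/7820 = 66680903/47287540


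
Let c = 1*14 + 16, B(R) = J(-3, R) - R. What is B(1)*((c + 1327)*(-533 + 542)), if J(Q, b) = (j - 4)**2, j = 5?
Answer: 0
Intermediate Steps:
J(Q, b) = 1 (J(Q, b) = (5 - 4)**2 = 1**2 = 1)
B(R) = 1 - R
c = 30 (c = 14 + 16 = 30)
B(1)*((c + 1327)*(-533 + 542)) = (1 - 1*1)*((30 + 1327)*(-533 + 542)) = (1 - 1)*(1357*9) = 0*12213 = 0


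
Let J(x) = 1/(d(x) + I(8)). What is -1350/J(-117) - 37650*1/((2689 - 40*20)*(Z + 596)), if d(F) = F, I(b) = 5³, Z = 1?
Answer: -4059851350/375911 ≈ -10800.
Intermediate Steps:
I(b) = 125
J(x) = 1/(125 + x) (J(x) = 1/(x + 125) = 1/(125 + x))
-1350/J(-117) - 37650*1/((2689 - 40*20)*(Z + 596)) = -1350/(1/(125 - 117)) - 37650*1/((1 + 596)*(2689 - 40*20)) = -1350/(1/8) - 37650*1/(597*(2689 - 800)) = -1350/⅛ - 37650/(1889*597) = -1350*8 - 37650/1127733 = -10800 - 37650*1/1127733 = -10800 - 12550/375911 = -4059851350/375911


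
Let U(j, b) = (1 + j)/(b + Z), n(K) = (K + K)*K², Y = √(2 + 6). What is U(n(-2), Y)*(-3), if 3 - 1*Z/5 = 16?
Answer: -2925/4217 - 90*√2/4217 ≈ -0.72380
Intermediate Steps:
Z = -65 (Z = 15 - 5*16 = 15 - 80 = -65)
Y = 2*√2 (Y = √8 = 2*√2 ≈ 2.8284)
n(K) = 2*K³ (n(K) = (2*K)*K² = 2*K³)
U(j, b) = (1 + j)/(-65 + b) (U(j, b) = (1 + j)/(b - 65) = (1 + j)/(-65 + b))
U(n(-2), Y)*(-3) = ((1 + 2*(-2)³)/(-65 + 2*√2))*(-3) = ((1 + 2*(-8))/(-65 + 2*√2))*(-3) = ((1 - 16)/(-65 + 2*√2))*(-3) = (-15/(-65 + 2*√2))*(-3) = -15/(-65 + 2*√2)*(-3) = 45/(-65 + 2*√2)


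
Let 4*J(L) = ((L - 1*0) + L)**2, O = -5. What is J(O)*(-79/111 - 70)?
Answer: -196225/111 ≈ -1767.8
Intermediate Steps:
J(L) = L**2 (J(L) = ((L - 1*0) + L)**2/4 = ((L + 0) + L)**2/4 = (L + L)**2/4 = (2*L)**2/4 = (4*L**2)/4 = L**2)
J(O)*(-79/111 - 70) = (-5)**2*(-79/111 - 70) = 25*(-79*1/111 - 70) = 25*(-79/111 - 70) = 25*(-7849/111) = -196225/111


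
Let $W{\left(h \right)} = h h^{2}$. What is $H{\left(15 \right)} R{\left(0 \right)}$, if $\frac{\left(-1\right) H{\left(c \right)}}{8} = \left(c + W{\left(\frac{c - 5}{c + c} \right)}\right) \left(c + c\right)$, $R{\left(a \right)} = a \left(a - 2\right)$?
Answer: $0$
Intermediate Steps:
$R{\left(a \right)} = a \left(-2 + a\right)$
$W{\left(h \right)} = h^{3}$
$H{\left(c \right)} = - 16 c \left(c + \frac{\left(-5 + c\right)^{3}}{8 c^{3}}\right)$ ($H{\left(c \right)} = - 8 \left(c + \left(\frac{c - 5}{c + c}\right)^{3}\right) \left(c + c\right) = - 8 \left(c + \left(\frac{-5 + c}{2 c}\right)^{3}\right) 2 c = - 8 \left(c + \frac{\left(-5 + c\right)^{3}}{8 c^{3}}\right) 2 c = - 8 \cdot 2 c \left(c + \frac{\left(-5 + c\right)^{3}}{8 c^{3}}\right) = - 16 c \left(c + \frac{\left(-5 + c\right)^{3}}{8 c^{3}}\right)$)
$H{\left(15 \right)} R{\left(0 \right)} = \frac{2 \left(- \left(-5 + 15\right)^{3} - 8 \cdot 15^{4}\right)}{225} \cdot 0 \left(-2 + 0\right) = 2 \cdot \frac{1}{225} \left(- 10^{3} - 405000\right) 0 \left(-2\right) = 2 \cdot \frac{1}{225} \left(\left(-1\right) 1000 - 405000\right) 0 = 2 \cdot \frac{1}{225} \left(-1000 - 405000\right) 0 = 2 \cdot \frac{1}{225} \left(-406000\right) 0 = \left(- \frac{32480}{9}\right) 0 = 0$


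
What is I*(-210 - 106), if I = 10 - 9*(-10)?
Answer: -31600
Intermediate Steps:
I = 100 (I = 10 + 90 = 100)
I*(-210 - 106) = 100*(-210 - 106) = 100*(-316) = -31600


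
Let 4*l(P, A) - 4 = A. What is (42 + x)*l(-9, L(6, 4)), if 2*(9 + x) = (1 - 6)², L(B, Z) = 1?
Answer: 455/8 ≈ 56.875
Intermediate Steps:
l(P, A) = 1 + A/4
x = 7/2 (x = -9 + (1 - 6)²/2 = -9 + (½)*(-5)² = -9 + (½)*25 = -9 + 25/2 = 7/2 ≈ 3.5000)
(42 + x)*l(-9, L(6, 4)) = (42 + 7/2)*(1 + (¼)*1) = 91*(1 + ¼)/2 = (91/2)*(5/4) = 455/8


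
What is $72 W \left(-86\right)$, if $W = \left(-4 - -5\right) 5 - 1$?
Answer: $-24768$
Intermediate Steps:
$W = 4$ ($W = \left(-4 + 5\right) 5 - 1 = 1 \cdot 5 - 1 = 5 - 1 = 4$)
$72 W \left(-86\right) = 72 \cdot 4 \left(-86\right) = 288 \left(-86\right) = -24768$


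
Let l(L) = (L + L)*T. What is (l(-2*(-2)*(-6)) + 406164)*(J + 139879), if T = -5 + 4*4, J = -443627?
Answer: -123211123728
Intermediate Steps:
T = 11 (T = -5 + 16 = 11)
l(L) = 22*L (l(L) = (L + L)*11 = (2*L)*11 = 22*L)
(l(-2*(-2)*(-6)) + 406164)*(J + 139879) = (22*(-2*(-2)*(-6)) + 406164)*(-443627 + 139879) = (22*(4*(-6)) + 406164)*(-303748) = (22*(-24) + 406164)*(-303748) = (-528 + 406164)*(-303748) = 405636*(-303748) = -123211123728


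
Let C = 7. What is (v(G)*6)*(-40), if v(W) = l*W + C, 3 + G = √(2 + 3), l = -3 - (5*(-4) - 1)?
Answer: 11280 - 4320*√5 ≈ 1620.2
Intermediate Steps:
l = 18 (l = -3 - (-20 - 1) = -3 - 1*(-21) = -3 + 21 = 18)
G = -3 + √5 (G = -3 + √(2 + 3) = -3 + √5 ≈ -0.76393)
v(W) = 7 + 18*W (v(W) = 18*W + 7 = 7 + 18*W)
(v(G)*6)*(-40) = ((7 + 18*(-3 + √5))*6)*(-40) = ((7 + (-54 + 18*√5))*6)*(-40) = ((-47 + 18*√5)*6)*(-40) = (-282 + 108*√5)*(-40) = 11280 - 4320*√5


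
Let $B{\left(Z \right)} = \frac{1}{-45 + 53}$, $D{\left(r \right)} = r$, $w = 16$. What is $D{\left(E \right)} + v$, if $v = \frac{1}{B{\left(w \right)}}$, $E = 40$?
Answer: $48$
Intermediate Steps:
$B{\left(Z \right)} = \frac{1}{8}$
$v = 8$ ($v = \frac{1}{\frac{1}{8}} = 8$)
$D{\left(E \right)} + v = 40 + 8 = 48$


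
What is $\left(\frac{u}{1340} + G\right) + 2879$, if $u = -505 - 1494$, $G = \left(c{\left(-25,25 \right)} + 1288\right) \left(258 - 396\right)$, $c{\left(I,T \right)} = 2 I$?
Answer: $- \frac{225075099}{1340} \approx -1.6797 \cdot 10^{5}$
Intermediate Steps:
$G = -170844$ ($G = \left(2 \left(-25\right) + 1288\right) \left(258 - 396\right) = \left(-50 + 1288\right) \left(-138\right) = 1238 \left(-138\right) = -170844$)
$u = -1999$
$\left(\frac{u}{1340} + G\right) + 2879 = \left(- \frac{1999}{1340} - 170844\right) + 2879 = - \frac{228932959}{1340} + 2879 = - \frac{225075099}{1340}$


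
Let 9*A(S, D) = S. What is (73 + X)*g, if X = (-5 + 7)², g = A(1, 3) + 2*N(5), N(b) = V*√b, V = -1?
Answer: 77/9 - 154*√5 ≈ -335.80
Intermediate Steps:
A(S, D) = S/9
N(b) = -√b
g = ⅑ - 2*√5 (g = (⅑)*1 + 2*(-√5) = ⅑ - 2*√5 ≈ -4.3610)
X = 4 (X = 2² = 4)
(73 + X)*g = (73 + 4)*(⅑ - 2*√5) = 77*(⅑ - 2*√5) = 77/9 - 154*√5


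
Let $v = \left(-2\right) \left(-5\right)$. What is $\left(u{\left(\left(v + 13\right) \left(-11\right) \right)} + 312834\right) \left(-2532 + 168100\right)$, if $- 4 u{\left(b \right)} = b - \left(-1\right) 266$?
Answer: $51794761616$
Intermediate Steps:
$v = 10$
$u{\left(b \right)} = - \frac{133}{2} - \frac{b}{4}$ ($u{\left(b \right)} = - \frac{b - \left(-1\right) 266}{4} = - \frac{b - -266}{4} = - \frac{b + 266}{4} = - \frac{266 + b}{4} = - \frac{133}{2} - \frac{b}{4}$)
$\left(u{\left(\left(v + 13\right) \left(-11\right) \right)} + 312834\right) \left(-2532 + 168100\right) = \left(\left(- \frac{133}{2} - \frac{\left(10 + 13\right) \left(-11\right)}{4}\right) + 312834\right) \left(-2532 + 168100\right) = \left(\left(- \frac{133}{2} - \frac{23 \left(-11\right)}{4}\right) + 312834\right) 165568 = \left(\left(- \frac{133}{2} - - \frac{253}{4}\right) + 312834\right) 165568 = \left(\left(- \frac{133}{2} + \frac{253}{4}\right) + 312834\right) 165568 = \left(- \frac{13}{4} + 312834\right) 165568 = \frac{1251323}{4} \cdot 165568 = 51794761616$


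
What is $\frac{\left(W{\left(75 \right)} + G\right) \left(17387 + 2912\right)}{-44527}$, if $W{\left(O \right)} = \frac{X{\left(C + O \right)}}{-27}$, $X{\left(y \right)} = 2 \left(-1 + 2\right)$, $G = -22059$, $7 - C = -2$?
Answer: $\frac{1727140415}{171747} \approx 10056.0$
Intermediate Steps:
$C = 9$ ($C = 7 - -2 = 7 + 2 = 9$)
$X{\left(y \right)} = 2$ ($X{\left(y \right)} = 2 \cdot 1 = 2$)
$W{\left(O \right)} = - \frac{2}{27}$ ($W{\left(O \right)} = \frac{2}{-27} = 2 \left(- \frac{1}{27}\right) = - \frac{2}{27}$)
$\frac{\left(W{\left(75 \right)} + G\right) \left(17387 + 2912\right)}{-44527} = \frac{\left(- \frac{2}{27} - 22059\right) \left(17387 + 2912\right)}{-44527} = \left(- \frac{595595}{27}\right) 20299 \left(- \frac{1}{44527}\right) = \left(- \frac{12089982905}{27}\right) \left(- \frac{1}{44527}\right) = \frac{1727140415}{171747}$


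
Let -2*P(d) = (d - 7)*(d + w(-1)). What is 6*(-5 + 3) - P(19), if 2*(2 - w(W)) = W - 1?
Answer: 120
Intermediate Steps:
w(W) = 5/2 - W/2 (w(W) = 2 - (W - 1)/2 = 2 - (-1 + W)/2 = 2 + (½ - W/2) = 5/2 - W/2)
P(d) = -(-7 + d)*(3 + d)/2 (P(d) = -(d - 7)*(d + (5/2 - ½*(-1)))/2 = -(-7 + d)*(d + (5/2 + ½))/2 = -(-7 + d)*(d + 3)/2 = -(-7 + d)*(3 + d)/2)
6*(-5 + 3) - P(19) = 6*(-5 + 3) - (21/2 + 2*19 - ½*19²) = 6*(-2) - (21/2 + 38 - ½*361) = -12 - (21/2 + 38 - 361/2) = -12 - 1*(-132) = -12 + 132 = 120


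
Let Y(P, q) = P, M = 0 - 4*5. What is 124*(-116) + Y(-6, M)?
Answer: -14390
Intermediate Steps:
M = -20 (M = 0 - 20 = -20)
124*(-116) + Y(-6, M) = 124*(-116) - 6 = -14384 - 6 = -14390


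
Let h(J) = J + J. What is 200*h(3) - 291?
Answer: 909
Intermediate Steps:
h(J) = 2*J
200*h(3) - 291 = 200*(2*3) - 291 = 200*6 - 291 = 1200 - 291 = 909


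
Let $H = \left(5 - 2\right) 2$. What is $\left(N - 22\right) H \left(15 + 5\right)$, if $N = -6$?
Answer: $-3360$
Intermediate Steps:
$H = 6$ ($H = 3 \cdot 2 = 6$)
$\left(N - 22\right) H \left(15 + 5\right) = \left(-6 - 22\right) 6 \left(15 + 5\right) = \left(-6 - 22\right) 6 \cdot 20 = \left(-28\right) 6 \cdot 20 = \left(-168\right) 20 = -3360$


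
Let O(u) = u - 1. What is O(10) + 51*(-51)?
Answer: -2592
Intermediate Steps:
O(u) = -1 + u
O(10) + 51*(-51) = (-1 + 10) + 51*(-51) = 9 - 2601 = -2592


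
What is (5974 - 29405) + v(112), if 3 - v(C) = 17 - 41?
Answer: -23404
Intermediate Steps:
v(C) = 27 (v(C) = 3 - (17 - 41) = 3 - 1*(-24) = 3 + 24 = 27)
(5974 - 29405) + v(112) = (5974 - 29405) + 27 = -23431 + 27 = -23404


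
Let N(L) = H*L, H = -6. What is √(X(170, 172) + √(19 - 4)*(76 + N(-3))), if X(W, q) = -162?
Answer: √(-162 + 94*√15) ≈ 14.215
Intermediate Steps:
N(L) = -6*L
√(X(170, 172) + √(19 - 4)*(76 + N(-3))) = √(-162 + √(19 - 4)*(76 - 6*(-3))) = √(-162 + √15*(76 + 18)) = √(-162 + √15*94) = √(-162 + 94*√15)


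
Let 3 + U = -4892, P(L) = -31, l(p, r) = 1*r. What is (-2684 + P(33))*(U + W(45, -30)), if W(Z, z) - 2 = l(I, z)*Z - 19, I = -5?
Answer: 17001330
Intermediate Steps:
l(p, r) = r
W(Z, z) = -17 + Z*z (W(Z, z) = 2 + (z*Z - 19) = 2 + (Z*z - 19) = 2 + (-19 + Z*z) = -17 + Z*z)
U = -4895 (U = -3 - 4892 = -4895)
(-2684 + P(33))*(U + W(45, -30)) = (-2684 - 31)*(-4895 + (-17 + 45*(-30))) = -2715*(-4895 + (-17 - 1350)) = -2715*(-4895 - 1367) = -2715*(-6262) = 17001330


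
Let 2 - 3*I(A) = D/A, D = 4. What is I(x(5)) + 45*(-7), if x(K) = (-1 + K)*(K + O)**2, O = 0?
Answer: -23576/75 ≈ -314.35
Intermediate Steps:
x(K) = K**2*(-1 + K) (x(K) = (-1 + K)*(K + 0)**2 = (-1 + K)*K**2 = K**2*(-1 + K))
I(A) = 2/3 - 4/(3*A)
I(x(5)) + 45*(-7) = 2*(-2 + 5**2*(-1 + 5))/(3*((5**2*(-1 + 5)))) + 45*(-7) = 2*(-2 + 25*4)/(3*((25*4))) - 315 = (2/3)*(-2 + 100)/100 - 315 = (2/3)*(1/100)*98 - 315 = 49/75 - 315 = -23576/75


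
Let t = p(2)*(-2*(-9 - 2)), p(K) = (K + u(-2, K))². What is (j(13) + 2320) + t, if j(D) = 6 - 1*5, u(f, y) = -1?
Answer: 2343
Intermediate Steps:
j(D) = 1 (j(D) = 6 - 5 = 1)
p(K) = (-1 + K)² (p(K) = (K - 1)² = (-1 + K)²)
t = 22 (t = (-1 + 2)²*(-2*(-9 - 2)) = 1²*(-2*(-11)) = 1*22 = 22)
(j(13) + 2320) + t = (1 + 2320) + 22 = 2321 + 22 = 2343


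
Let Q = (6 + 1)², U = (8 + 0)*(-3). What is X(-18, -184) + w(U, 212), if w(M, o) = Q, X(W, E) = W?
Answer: 31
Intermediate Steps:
U = -24 (U = 8*(-3) = -24)
Q = 49 (Q = 7² = 49)
w(M, o) = 49
X(-18, -184) + w(U, 212) = -18 + 49 = 31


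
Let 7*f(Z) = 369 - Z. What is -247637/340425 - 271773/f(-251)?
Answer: -129556359923/42212700 ≈ -3069.1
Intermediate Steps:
f(Z) = 369/7 - Z/7 (f(Z) = (369 - Z)/7 = 369/7 - Z/7)
-247637/340425 - 271773/f(-251) = -247637/340425 - 271773/(369/7 - ⅐*(-251)) = -247637*1/340425 - 271773/(369/7 + 251/7) = -247637/340425 - 271773/620/7 = -247637/340425 - 271773*7/620 = -247637/340425 - 1902411/620 = -129556359923/42212700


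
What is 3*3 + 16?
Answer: 25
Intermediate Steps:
3*3 + 16 = 9 + 16 = 25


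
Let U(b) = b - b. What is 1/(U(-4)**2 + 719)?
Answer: 1/719 ≈ 0.0013908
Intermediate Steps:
U(b) = 0
1/(U(-4)**2 + 719) = 1/(0**2 + 719) = 1/(0 + 719) = 1/719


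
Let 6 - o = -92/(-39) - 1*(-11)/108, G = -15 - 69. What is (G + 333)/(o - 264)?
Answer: -349596/365687 ≈ -0.95600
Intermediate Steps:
G = -84
o = 4969/1404 (o = 6 - (-92/(-39) - 1*(-11)/108) = 6 - (-92*(-1/39) + 11*(1/108)) = 6 - (92/39 + 11/108) = 6 - 1*3455/1404 = 6 - 3455/1404 = 4969/1404 ≈ 3.5392)
(G + 333)/(o - 264) = (-84 + 333)/(4969/1404 - 264) = 249/(-365687/1404) = 249*(-1404/365687) = -349596/365687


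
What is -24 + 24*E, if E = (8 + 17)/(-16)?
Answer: -123/2 ≈ -61.500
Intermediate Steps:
E = -25/16 (E = 25*(-1/16) = -25/16 ≈ -1.5625)
-24 + 24*E = -24 + 24*(-25/16) = -24 - 75/2 = -123/2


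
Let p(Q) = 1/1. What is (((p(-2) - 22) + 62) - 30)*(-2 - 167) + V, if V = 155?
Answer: -1704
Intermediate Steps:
p(Q) = 1
(((p(-2) - 22) + 62) - 30)*(-2 - 167) + V = (((1 - 22) + 62) - 30)*(-2 - 167) + 155 = ((-21 + 62) - 30)*(-169) + 155 = (41 - 30)*(-169) + 155 = 11*(-169) + 155 = -1859 + 155 = -1704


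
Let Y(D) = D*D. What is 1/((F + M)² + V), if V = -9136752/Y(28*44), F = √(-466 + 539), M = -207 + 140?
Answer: 41000080496144/174999546372172593 + 1205889918464*√73/174999546372172593 ≈ 0.00029316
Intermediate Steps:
M = -67
Y(D) = D²
F = √73 ≈ 8.5440
V = -571047/94864 (V = -9136752/((28*44)²) = -9136752/(1232²) = -9136752/1517824 = -9136752*1/1517824 = -571047/94864 ≈ -6.0196)
1/((F + M)² + V) = 1/((√73 - 67)² - 571047/94864) = 1/((-67 + √73)² - 571047/94864) = 1/(-571047/94864 + (-67 + √73)²)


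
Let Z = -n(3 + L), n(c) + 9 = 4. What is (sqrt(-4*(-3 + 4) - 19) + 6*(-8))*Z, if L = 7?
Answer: -240 + 5*I*sqrt(23) ≈ -240.0 + 23.979*I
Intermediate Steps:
n(c) = -5 (n(c) = -9 + 4 = -5)
Z = 5 (Z = -1*(-5) = 5)
(sqrt(-4*(-3 + 4) - 19) + 6*(-8))*Z = (sqrt(-4*(-3 + 4) - 19) + 6*(-8))*5 = (sqrt(-4*1 - 19) - 48)*5 = (sqrt(-4 - 19) - 48)*5 = (sqrt(-23) - 48)*5 = (I*sqrt(23) - 48)*5 = (-48 + I*sqrt(23))*5 = -240 + 5*I*sqrt(23)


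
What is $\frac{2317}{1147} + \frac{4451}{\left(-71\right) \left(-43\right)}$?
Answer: $\frac{12179098}{3501791} \approx 3.478$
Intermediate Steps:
$\frac{2317}{1147} + \frac{4451}{\left(-71\right) \left(-43\right)} = 2317 \cdot \frac{1}{1147} + \frac{4451}{3053} = \frac{2317}{1147} + 4451 \cdot \frac{1}{3053} = \frac{2317}{1147} + \frac{4451}{3053} = \frac{12179098}{3501791}$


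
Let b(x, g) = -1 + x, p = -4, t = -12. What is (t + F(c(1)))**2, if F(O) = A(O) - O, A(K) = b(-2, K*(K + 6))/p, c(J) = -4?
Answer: 841/16 ≈ 52.563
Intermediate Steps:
A(K) = 3/4 (A(K) = (-1 - 2)/(-4) = -3*(-1/4) = 3/4)
F(O) = 3/4 - O
(t + F(c(1)))**2 = (-12 + (3/4 - 1*(-4)))**2 = (-12 + (3/4 + 4))**2 = (-12 + 19/4)**2 = (-29/4)**2 = 841/16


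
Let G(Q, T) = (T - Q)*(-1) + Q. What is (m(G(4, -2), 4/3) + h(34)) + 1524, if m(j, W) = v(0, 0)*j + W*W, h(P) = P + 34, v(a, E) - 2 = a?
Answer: 14524/9 ≈ 1613.8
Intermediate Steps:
v(a, E) = 2 + a
h(P) = 34 + P
G(Q, T) = -T + 2*Q (G(Q, T) = (Q - T) + Q = -T + 2*Q)
m(j, W) = W² + 2*j (m(j, W) = (2 + 0)*j + W*W = 2*j + W² = W² + 2*j)
(m(G(4, -2), 4/3) + h(34)) + 1524 = (((4/3)² + 2*(-1*(-2) + 2*4)) + (34 + 34)) + 1524 = (((4*(⅓))² + 2*(2 + 8)) + 68) + 1524 = (((4/3)² + 2*10) + 68) + 1524 = ((16/9 + 20) + 68) + 1524 = (196/9 + 68) + 1524 = 808/9 + 1524 = 14524/9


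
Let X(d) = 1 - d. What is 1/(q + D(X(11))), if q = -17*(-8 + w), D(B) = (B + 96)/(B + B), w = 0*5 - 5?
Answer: 10/2167 ≈ 0.0046147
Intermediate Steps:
w = -5 (w = 0 - 5 = -5)
D(B) = (96 + B)/(2*B) (D(B) = (96 + B)/((2*B)) = (96 + B)*(1/(2*B)) = (96 + B)/(2*B))
q = 221 (q = -17*(-8 - 5) = -17*(-13) = 221)
1/(q + D(X(11))) = 1/(221 + (96 + (1 - 1*11))/(2*(1 - 1*11))) = 1/(221 + (96 + (1 - 11))/(2*(1 - 11))) = 1/(221 + (½)*(96 - 10)/(-10)) = 1/(221 + (½)*(-⅒)*86) = 1/(221 - 43/10) = 1/(2167/10) = 10/2167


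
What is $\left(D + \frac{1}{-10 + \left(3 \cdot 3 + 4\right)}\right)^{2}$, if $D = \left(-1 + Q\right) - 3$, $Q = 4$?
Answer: $\frac{1}{9} \approx 0.11111$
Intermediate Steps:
$D = 0$ ($D = \left(-1 + 4\right) - 3 = 3 - 3 = 0$)
$\left(D + \frac{1}{-10 + \left(3 \cdot 3 + 4\right)}\right)^{2} = \left(0 + \frac{1}{-10 + \left(3 \cdot 3 + 4\right)}\right)^{2} = \left(0 + \frac{1}{-10 + \left(9 + 4\right)}\right)^{2} = \left(0 + \frac{1}{-10 + 13}\right)^{2} = \left(0 + \frac{1}{3}\right)^{2} = \left(\frac{1}{3}\right)^{2} = \frac{1}{9}$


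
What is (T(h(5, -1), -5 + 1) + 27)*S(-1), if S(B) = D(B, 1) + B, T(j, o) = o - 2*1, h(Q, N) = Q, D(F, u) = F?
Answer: -42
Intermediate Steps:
T(j, o) = -2 + o (T(j, o) = o - 2 = -2 + o)
S(B) = 2*B (S(B) = B + B = 2*B)
(T(h(5, -1), -5 + 1) + 27)*S(-1) = ((-2 + (-5 + 1)) + 27)*(2*(-1)) = ((-2 - 4) + 27)*(-2) = (-6 + 27)*(-2) = 21*(-2) = -42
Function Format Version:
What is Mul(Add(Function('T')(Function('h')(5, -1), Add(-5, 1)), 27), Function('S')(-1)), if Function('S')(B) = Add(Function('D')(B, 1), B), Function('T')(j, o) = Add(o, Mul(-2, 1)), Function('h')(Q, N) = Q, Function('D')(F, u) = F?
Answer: -42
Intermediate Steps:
Function('T')(j, o) = Add(-2, o) (Function('T')(j, o) = Add(o, -2) = Add(-2, o))
Function('S')(B) = Mul(2, B) (Function('S')(B) = Add(B, B) = Mul(2, B))
Mul(Add(Function('T')(Function('h')(5, -1), Add(-5, 1)), 27), Function('S')(-1)) = Mul(Add(Add(-2, Add(-5, 1)), 27), Mul(2, -1)) = Mul(Add(Add(-2, -4), 27), -2) = Mul(Add(-6, 27), -2) = Mul(21, -2) = -42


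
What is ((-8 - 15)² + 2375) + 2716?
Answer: 5620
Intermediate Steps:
((-8 - 15)² + 2375) + 2716 = ((-23)² + 2375) + 2716 = (529 + 2375) + 2716 = 2904 + 2716 = 5620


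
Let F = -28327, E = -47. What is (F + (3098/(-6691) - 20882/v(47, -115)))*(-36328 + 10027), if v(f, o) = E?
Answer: 230623320049023/314477 ≈ 7.3336e+8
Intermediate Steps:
v(f, o) = -47
(F + (3098/(-6691) - 20882/v(47, -115)))*(-36328 + 10027) = (-28327 + (3098/(-6691) - 20882/(-47)))*(-36328 + 10027) = (-28327 + (3098*(-1/6691) - 20882*(-1/47)))*(-26301) = (-28327 + (-3098/6691 + 20882/47))*(-26301) = (-28327 + 139575856/314477)*(-26301) = -8768614123/314477*(-26301) = 230623320049023/314477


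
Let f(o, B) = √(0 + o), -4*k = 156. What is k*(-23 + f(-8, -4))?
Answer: 897 - 78*I*√2 ≈ 897.0 - 110.31*I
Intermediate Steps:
k = -39 (k = -¼*156 = -39)
f(o, B) = √o
k*(-23 + f(-8, -4)) = -39*(-23 + √(-8)) = -39*(-23 + 2*I*√2) = 897 - 78*I*√2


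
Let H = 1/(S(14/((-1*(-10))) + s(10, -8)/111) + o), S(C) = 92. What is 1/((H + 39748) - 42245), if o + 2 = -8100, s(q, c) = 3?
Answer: -8010/20000971 ≈ -0.00040048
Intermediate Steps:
o = -8102 (o = -2 - 8100 = -8102)
H = -1/8010 (H = 1/(92 - 8102) = 1/(-8010) = -1/8010 ≈ -0.00012484)
1/((H + 39748) - 42245) = 1/((-1/8010 + 39748) - 42245) = 1/(318381479/8010 - 42245) = 1/(-20000971/8010) = -8010/20000971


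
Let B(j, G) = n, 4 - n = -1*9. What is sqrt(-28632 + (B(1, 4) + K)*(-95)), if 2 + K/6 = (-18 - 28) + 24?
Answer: I*sqrt(16187) ≈ 127.23*I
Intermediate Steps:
n = 13 (n = 4 - (-1)*9 = 4 - 1*(-9) = 4 + 9 = 13)
B(j, G) = 13
K = -144 (K = -12 + 6*((-18 - 28) + 24) = -12 + 6*(-46 + 24) = -12 + 6*(-22) = -12 - 132 = -144)
sqrt(-28632 + (B(1, 4) + K)*(-95)) = sqrt(-28632 + (13 - 144)*(-95)) = sqrt(-28632 - 131*(-95)) = sqrt(-28632 + 12445) = sqrt(-16187) = I*sqrt(16187)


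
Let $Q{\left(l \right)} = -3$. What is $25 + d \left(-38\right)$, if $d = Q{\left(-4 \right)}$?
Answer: $139$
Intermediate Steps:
$d = -3$
$25 + d \left(-38\right) = 25 - -114 = 25 + 114 = 139$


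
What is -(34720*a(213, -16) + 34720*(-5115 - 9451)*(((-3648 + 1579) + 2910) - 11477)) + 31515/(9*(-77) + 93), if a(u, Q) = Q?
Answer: -215158395650101/40 ≈ -5.3790e+12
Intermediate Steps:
-(34720*a(213, -16) + 34720*(-5115 - 9451)*(((-3648 + 1579) + 2910) - 11477)) + 31515/(9*(-77) + 93) = -(-555520 + 34720*(-5115 - 9451)*(((-3648 + 1579) + 2910) - 11477)) + 31515/(9*(-77) + 93) = -(-555520 - 505731520*((-2069 + 2910) - 11477)) + 31515/(-693 + 93) = -(-555520 - 505731520*(841 - 11477)) + 31515/(-600) = -34720/(1/(-14566*(-10636) - 16)) + 31515*(-1/600) = -34720/(1/(154923976 - 16)) - 2101/40 = -34720/(1/154923960) - 2101/40 = -34720/1/154923960 - 2101/40 = -34720*154923960 - 2101/40 = -5378959891200 - 2101/40 = -215158395650101/40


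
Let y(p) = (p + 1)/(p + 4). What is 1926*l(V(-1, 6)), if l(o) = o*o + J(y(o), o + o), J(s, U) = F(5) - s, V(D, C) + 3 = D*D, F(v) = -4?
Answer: 963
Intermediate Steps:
y(p) = (1 + p)/(4 + p)
V(D, C) = -3 + D² (V(D, C) = -3 + D*D = -3 + D²)
J(s, U) = -4 - s
l(o) = -4 + o² - (1 + o)/(4 + o) (l(o) = o*o + (-4 - (1 + o)/(4 + o)) = o² + (-4 - (1 + o)/(4 + o)) = -4 + o² - (1 + o)/(4 + o))
1926*l(V(-1, 6)) = 1926*((-1 - (-3 + (-1)²) + (-4 + (-3 + (-1)²)²)*(4 + (-3 + (-1)²)))/(4 + (-3 + (-1)²))) = 1926*((-1 - (-3 + 1) + (-4 + (-3 + 1)²)*(4 + (-3 + 1)))/(4 + (-3 + 1))) = 1926*((-1 - 1*(-2) + (-4 + (-2)²)*(4 - 2))/(4 - 2)) = 1926*((-1 + 2 + (-4 + 4)*2)/2) = 1926*((-1 + 2 + 0*2)/2) = 1926*((-1 + 2 + 0)/2) = 1926*((½)*1) = 1926*(½) = 963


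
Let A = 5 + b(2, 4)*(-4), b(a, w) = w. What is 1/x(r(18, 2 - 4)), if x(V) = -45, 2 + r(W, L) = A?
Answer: -1/45 ≈ -0.022222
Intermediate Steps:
A = -11 (A = 5 + 4*(-4) = 5 - 16 = -11)
r(W, L) = -13 (r(W, L) = -2 - 11 = -13)
1/x(r(18, 2 - 4)) = 1/(-45) = -1/45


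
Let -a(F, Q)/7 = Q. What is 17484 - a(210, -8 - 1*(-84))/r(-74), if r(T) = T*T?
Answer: 23935729/1369 ≈ 17484.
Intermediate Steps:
a(F, Q) = -7*Q
r(T) = T²
17484 - a(210, -8 - 1*(-84))/r(-74) = 17484 - (-7*(-8 - 1*(-84)))/((-74)²) = 17484 - (-7*(-8 + 84))/5476 = 17484 - (-7*76)/5476 = 17484 - (-532)/5476 = 17484 - 1*(-133/1369) = 17484 + 133/1369 = 23935729/1369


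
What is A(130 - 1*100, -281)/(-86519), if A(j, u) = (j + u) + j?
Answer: 221/86519 ≈ 0.0025544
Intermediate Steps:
A(j, u) = u + 2*j
A(130 - 1*100, -281)/(-86519) = (-281 + 2*(130 - 1*100))/(-86519) = (-281 + 2*(130 - 100))*(-1/86519) = (-281 + 2*30)*(-1/86519) = (-281 + 60)*(-1/86519) = -221*(-1/86519) = 221/86519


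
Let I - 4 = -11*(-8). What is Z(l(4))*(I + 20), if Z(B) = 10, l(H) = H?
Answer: 1120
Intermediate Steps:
I = 92 (I = 4 - 11*(-8) = 4 + 88 = 92)
Z(l(4))*(I + 20) = 10*(92 + 20) = 10*112 = 1120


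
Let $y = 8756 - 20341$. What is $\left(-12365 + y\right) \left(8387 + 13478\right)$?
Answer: $-523666750$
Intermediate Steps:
$y = -11585$ ($y = 8756 - 20341 = -11585$)
$\left(-12365 + y\right) \left(8387 + 13478\right) = \left(-12365 - 11585\right) \left(8387 + 13478\right) = \left(-23950\right) 21865 = -523666750$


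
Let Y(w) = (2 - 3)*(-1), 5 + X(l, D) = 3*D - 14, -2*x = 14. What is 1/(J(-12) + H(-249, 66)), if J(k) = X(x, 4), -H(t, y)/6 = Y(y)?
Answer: -1/13 ≈ -0.076923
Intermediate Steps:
x = -7 (x = -1/2*14 = -7)
X(l, D) = -19 + 3*D (X(l, D) = -5 + (3*D - 14) = -5 + (-14 + 3*D) = -19 + 3*D)
Y(w) = 1 (Y(w) = -1*(-1) = 1)
H(t, y) = -6 (H(t, y) = -6*1 = -6)
J(k) = -7 (J(k) = -19 + 3*4 = -19 + 12 = -7)
1/(J(-12) + H(-249, 66)) = 1/(-7 - 6) = 1/(-13) = -1/13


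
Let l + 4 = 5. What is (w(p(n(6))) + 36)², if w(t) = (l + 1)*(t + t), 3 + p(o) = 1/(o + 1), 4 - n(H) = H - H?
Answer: 15376/25 ≈ 615.04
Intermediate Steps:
l = 1 (l = -4 + 5 = 1)
n(H) = 4 (n(H) = 4 - (H - H) = 4 - 1*0 = 4 + 0 = 4)
p(o) = -3 + 1/(1 + o) (p(o) = -3 + 1/(o + 1) = -3 + 1/(1 + o))
w(t) = 4*t (w(t) = (1 + 1)*(t + t) = 2*(2*t) = 4*t)
(w(p(n(6))) + 36)² = (4*((-2 - 3*4)/(1 + 4)) + 36)² = (4*((-2 - 12)/5) + 36)² = (4*((⅕)*(-14)) + 36)² = (4*(-14/5) + 36)² = (-56/5 + 36)² = (124/5)² = 15376/25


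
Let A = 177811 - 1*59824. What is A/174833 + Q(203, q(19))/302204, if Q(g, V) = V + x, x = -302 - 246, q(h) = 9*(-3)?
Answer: 35555614373/52835231932 ≈ 0.67295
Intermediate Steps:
q(h) = -27
x = -548
Q(g, V) = -548 + V (Q(g, V) = V - 548 = -548 + V)
A = 117987 (A = 177811 - 59824 = 117987)
A/174833 + Q(203, q(19))/302204 = 117987/174833 + (-548 - 27)/302204 = 117987*(1/174833) - 575*1/302204 = 117987/174833 - 575/302204 = 35555614373/52835231932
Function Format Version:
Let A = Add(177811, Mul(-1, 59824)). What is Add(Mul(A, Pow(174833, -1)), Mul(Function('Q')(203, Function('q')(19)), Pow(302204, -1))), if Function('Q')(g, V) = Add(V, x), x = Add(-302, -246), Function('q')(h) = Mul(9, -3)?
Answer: Rational(35555614373, 52835231932) ≈ 0.67295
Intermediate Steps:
Function('q')(h) = -27
x = -548
Function('Q')(g, V) = Add(-548, V) (Function('Q')(g, V) = Add(V, -548) = Add(-548, V))
A = 117987 (A = Add(177811, -59824) = 117987)
Add(Mul(A, Pow(174833, -1)), Mul(Function('Q')(203, Function('q')(19)), Pow(302204, -1))) = Add(Mul(117987, Pow(174833, -1)), Mul(Add(-548, -27), Pow(302204, -1))) = Add(Mul(117987, Rational(1, 174833)), Mul(-575, Rational(1, 302204))) = Add(Rational(117987, 174833), Rational(-575, 302204)) = Rational(35555614373, 52835231932)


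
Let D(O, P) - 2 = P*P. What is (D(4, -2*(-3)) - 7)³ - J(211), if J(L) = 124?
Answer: 29667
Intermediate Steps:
D(O, P) = 2 + P² (D(O, P) = 2 + P*P = 2 + P²)
(D(4, -2*(-3)) - 7)³ - J(211) = ((2 + (-2*(-3))²) - 7)³ - 1*124 = ((2 + 6²) - 7)³ - 124 = ((2 + 36) - 7)³ - 124 = (38 - 7)³ - 124 = 31³ - 124 = 29791 - 124 = 29667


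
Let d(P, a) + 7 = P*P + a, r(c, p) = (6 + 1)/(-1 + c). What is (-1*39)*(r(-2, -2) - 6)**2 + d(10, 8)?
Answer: -7822/3 ≈ -2607.3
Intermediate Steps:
r(c, p) = 7/(-1 + c)
d(P, a) = -7 + a + P**2 (d(P, a) = -7 + (P*P + a) = -7 + (P**2 + a) = -7 + (a + P**2) = -7 + a + P**2)
(-1*39)*(r(-2, -2) - 6)**2 + d(10, 8) = (-1*39)*(7/(-1 - 2) - 6)**2 + (-7 + 8 + 10**2) = -39*(7/(-3) - 6)**2 + (-7 + 8 + 100) = -39*(7*(-1/3) - 6)**2 + 101 = -39*(-7/3 - 6)**2 + 101 = -39*(-25/3)**2 + 101 = -39*625/9 + 101 = -8125/3 + 101 = -7822/3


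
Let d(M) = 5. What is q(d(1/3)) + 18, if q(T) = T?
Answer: 23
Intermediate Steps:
q(d(1/3)) + 18 = 5 + 18 = 23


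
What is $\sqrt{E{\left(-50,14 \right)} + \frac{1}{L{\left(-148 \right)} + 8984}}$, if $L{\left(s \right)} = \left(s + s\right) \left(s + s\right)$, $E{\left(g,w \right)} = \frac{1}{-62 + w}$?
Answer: $\frac{3 i \sqrt{23989}}{3220} \approx 0.1443 i$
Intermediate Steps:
$L{\left(s \right)} = 4 s^{2}$ ($L{\left(s \right)} = 2 s 2 s = 4 s^{2}$)
$\sqrt{E{\left(-50,14 \right)} + \frac{1}{L{\left(-148 \right)} + 8984}} = \sqrt{\frac{1}{-62 + 14} + \frac{1}{4 \left(-148\right)^{2} + 8984}} = \sqrt{\frac{1}{-48} + \frac{1}{4 \cdot 21904 + 8984}} = \sqrt{- \frac{1}{48} + \frac{1}{87616 + 8984}} = \sqrt{- \frac{1}{48} + \frac{1}{96600}} = \sqrt{- \frac{1341}{64400}} = \frac{3 i \sqrt{23989}}{3220}$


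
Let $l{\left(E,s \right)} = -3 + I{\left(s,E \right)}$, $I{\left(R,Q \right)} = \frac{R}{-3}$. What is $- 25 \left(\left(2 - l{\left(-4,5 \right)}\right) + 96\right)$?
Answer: $- \frac{7700}{3} \approx -2566.7$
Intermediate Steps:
$I{\left(R,Q \right)} = - \frac{R}{3}$ ($I{\left(R,Q \right)} = R \left(- \frac{1}{3}\right) = - \frac{R}{3}$)
$l{\left(E,s \right)} = -3 - \frac{s}{3}$
$- 25 \left(\left(2 - l{\left(-4,5 \right)}\right) + 96\right) = - 25 \left(\left(2 - \left(-3 - \frac{5}{3}\right)\right) + 96\right) = - 25 \left(\left(2 - - \frac{14}{3}\right) + 96\right) = - 25 \left(\left(2 + \frac{14}{3}\right) + 96\right) = - 25 \left(\frac{20}{3} + 96\right) = \left(-25\right) \frac{308}{3} = - \frac{7700}{3}$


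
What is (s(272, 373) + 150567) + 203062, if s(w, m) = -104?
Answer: 353525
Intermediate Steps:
(s(272, 373) + 150567) + 203062 = (-104 + 150567) + 203062 = 150463 + 203062 = 353525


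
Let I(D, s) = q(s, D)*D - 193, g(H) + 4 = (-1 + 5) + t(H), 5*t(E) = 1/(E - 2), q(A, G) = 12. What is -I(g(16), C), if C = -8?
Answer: 6749/35 ≈ 192.83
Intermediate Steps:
t(E) = 1/(5*(-2 + E)) (t(E) = 1/(5*(E - 2)) = 1/(5*(-2 + E)))
g(H) = 1/(5*(-2 + H)) (g(H) = -4 + ((-1 + 5) + 1/(5*(-2 + H))) = -4 + (4 + 1/(5*(-2 + H))) = 1/(5*(-2 + H)))
I(D, s) = -193 + 12*D (I(D, s) = 12*D - 193 = -193 + 12*D)
-I(g(16), C) = -(-193 + 12*(1/(5*(-2 + 16)))) = -(-193 + 12*((⅕)/14)) = -(-193 + 12*((⅕)*(1/14))) = -(-193 + 12*(1/70)) = -(-193 + 6/35) = -1*(-6749/35) = 6749/35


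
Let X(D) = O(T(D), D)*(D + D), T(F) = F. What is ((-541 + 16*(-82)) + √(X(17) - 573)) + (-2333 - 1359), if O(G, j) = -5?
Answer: -5545 + I*√743 ≈ -5545.0 + 27.258*I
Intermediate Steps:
X(D) = -10*D (X(D) = -5*(D + D) = -10*D)
((-541 + 16*(-82)) + √(X(17) - 573)) + (-2333 - 1359) = ((-541 + 16*(-82)) + √(-10*17 - 573)) + (-2333 - 1359) = ((-541 - 1312) + √(-170 - 573)) - 3692 = (-1853 + √(-743)) - 3692 = (-1853 + I*√743) - 3692 = -5545 + I*√743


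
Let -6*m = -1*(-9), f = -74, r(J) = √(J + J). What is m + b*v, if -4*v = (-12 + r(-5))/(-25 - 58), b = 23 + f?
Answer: 57/166 - 51*I*√10/332 ≈ 0.34337 - 0.48577*I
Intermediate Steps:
r(J) = √2*√J (r(J) = √(2*J) = √2*√J)
m = -3/2 (m = -(-1)*(-9)/6 = -⅙*9 = -3/2 ≈ -1.5000)
b = -51 (b = 23 - 74 = -51)
v = -3/83 + I*√10/332 (v = -(-12 + √2*√(-5))/(4*(-25 - 58)) = -(-12 + √2*(I*√5))/(4*(-83)) = -(-12 + I*√10)*(-1)/(4*83) = -(12/83 - I*√10/83)/4 = -3/83 + I*√10/332 ≈ -0.036145 + 0.0095249*I)
m + b*v = -3/2 - 51*(-3/83 + I*√10/332) = -3/2 + (153/83 - 51*I*√10/332) = 57/166 - 51*I*√10/332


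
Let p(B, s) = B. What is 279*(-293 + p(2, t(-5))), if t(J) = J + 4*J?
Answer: -81189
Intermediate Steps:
t(J) = 5*J
279*(-293 + p(2, t(-5))) = 279*(-293 + 2) = 279*(-291) = -81189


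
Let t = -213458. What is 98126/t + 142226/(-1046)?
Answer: -1087925618/7974181 ≈ -136.43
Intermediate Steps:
98126/t + 142226/(-1046) = 98126/(-213458) + 142226/(-1046) = 98126*(-1/213458) + 142226*(-1/1046) = -7009/15247 - 71113/523 = -1087925618/7974181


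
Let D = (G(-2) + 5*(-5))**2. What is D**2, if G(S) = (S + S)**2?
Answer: 6561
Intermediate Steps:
G(S) = 4*S**2 (G(S) = (2*S)**2 = 4*S**2)
D = 81 (D = (4*(-2)**2 + 5*(-5))**2 = (4*4 - 25)**2 = (16 - 25)**2 = (-9)**2 = 81)
D**2 = 81**2 = 6561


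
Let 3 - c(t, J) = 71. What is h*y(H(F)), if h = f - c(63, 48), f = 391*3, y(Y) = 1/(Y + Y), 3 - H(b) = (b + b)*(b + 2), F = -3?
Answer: -1241/6 ≈ -206.83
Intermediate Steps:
c(t, J) = -68 (c(t, J) = 3 - 1*71 = 3 - 71 = -68)
H(b) = 3 - 2*b*(2 + b) (H(b) = 3 - (b + b)*(b + 2) = 3 - 2*b*(2 + b))
y(Y) = 1/(2*Y)
f = 1173
h = 1241 (h = 1173 - 1*(-68) = 1173 + 68 = 1241)
h*y(H(F)) = 1241*(1/(2*(3 - 4*(-3) - 2*(-3)²))) = 1241*(1/(2*(3 + 12 - 2*9))) = 1241*(1/(2*(3 + 12 - 18))) = 1241*((½)/(-3)) = 1241*((½)*(-⅓)) = 1241*(-⅙) = -1241/6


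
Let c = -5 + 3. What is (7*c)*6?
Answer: -84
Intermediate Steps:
c = -2
(7*c)*6 = (7*(-2))*6 = -14*6 = -84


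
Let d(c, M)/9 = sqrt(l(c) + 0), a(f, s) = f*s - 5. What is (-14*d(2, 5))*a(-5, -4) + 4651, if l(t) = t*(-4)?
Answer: 4651 - 3780*I*sqrt(2) ≈ 4651.0 - 5345.7*I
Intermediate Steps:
a(f, s) = -5 + f*s
l(t) = -4*t
d(c, M) = 18*sqrt(-c) (d(c, M) = 9*sqrt(-4*c + 0) = 9*sqrt(-4*c) = 9*(2*sqrt(-c)) = 18*sqrt(-c))
(-14*d(2, 5))*a(-5, -4) + 4651 = (-252*sqrt(-1*2))*(-5 - 5*(-4)) + 4651 = (-252*sqrt(-2))*(-5 + 20) + 4651 = -252*I*sqrt(2)*15 + 4651 = -3780*I*sqrt(2) + 4651 = 4651 - 3780*I*sqrt(2)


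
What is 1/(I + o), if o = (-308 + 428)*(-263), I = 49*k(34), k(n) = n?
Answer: -1/29894 ≈ -3.3452e-5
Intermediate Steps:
I = 1666 (I = 49*34 = 1666)
o = -31560 (o = 120*(-263) = -31560)
1/(I + o) = 1/(1666 - 31560) = 1/(-29894) = -1/29894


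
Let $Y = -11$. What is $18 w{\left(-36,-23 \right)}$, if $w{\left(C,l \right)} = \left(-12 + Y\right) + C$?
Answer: $-1062$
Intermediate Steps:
$w{\left(C,l \right)} = -23 + C$ ($w{\left(C,l \right)} = \left(-12 - 11\right) + C = -23 + C$)
$18 w{\left(-36,-23 \right)} = 18 \left(-23 - 36\right) = 18 \left(-59\right) = -1062$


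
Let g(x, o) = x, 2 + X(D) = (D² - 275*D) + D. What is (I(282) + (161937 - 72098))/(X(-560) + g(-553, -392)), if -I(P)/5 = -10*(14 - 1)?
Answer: 30163/155495 ≈ 0.19398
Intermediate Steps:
X(D) = -2 + D² - 274*D (X(D) = -2 + ((D² - 275*D) + D) = -2 + (D² - 274*D) = -2 + D² - 274*D)
I(P) = 650 (I(P) = -(-50)*(14 - 1) = -(-50)*13 = -5*(-130) = 650)
(I(282) + (161937 - 72098))/(X(-560) + g(-553, -392)) = (650 + (161937 - 72098))/((-2 + (-560)² - 274*(-560)) - 553) = (650 + 89839)/((-2 + 313600 + 153440) - 553) = 90489/(467038 - 553) = 90489/466485 = 90489*(1/466485) = 30163/155495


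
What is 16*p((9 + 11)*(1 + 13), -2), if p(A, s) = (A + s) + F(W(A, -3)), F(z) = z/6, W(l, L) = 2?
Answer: 13360/3 ≈ 4453.3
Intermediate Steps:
F(z) = z/6 (F(z) = z*(⅙) = z/6)
p(A, s) = ⅓ + A + s (p(A, s) = (A + s) + (⅙)*2 = (A + s) + ⅓ = ⅓ + A + s)
16*p((9 + 11)*(1 + 13), -2) = 16*(⅓ + (9 + 11)*(1 + 13) - 2) = 16*(⅓ + 20*14 - 2) = 16*(⅓ + 280 - 2) = 16*(835/3) = 13360/3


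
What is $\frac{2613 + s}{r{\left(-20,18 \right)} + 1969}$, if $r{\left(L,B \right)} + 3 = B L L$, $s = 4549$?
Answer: $\frac{3581}{4583} \approx 0.78137$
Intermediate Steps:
$r{\left(L,B \right)} = -3 + B L^{2}$ ($r{\left(L,B \right)} = -3 + B L L = -3 + B L^{2}$)
$\frac{2613 + s}{r{\left(-20,18 \right)} + 1969} = \frac{2613 + 4549}{\left(-3 + 18 \left(-20\right)^{2}\right) + 1969} = \frac{7162}{\left(-3 + 18 \cdot 400\right) + 1969} = \frac{7162}{\left(-3 + 7200\right) + 1969} = \frac{7162}{7197 + 1969} = \frac{7162}{9166} = 7162 \cdot \frac{1}{9166} = \frac{3581}{4583}$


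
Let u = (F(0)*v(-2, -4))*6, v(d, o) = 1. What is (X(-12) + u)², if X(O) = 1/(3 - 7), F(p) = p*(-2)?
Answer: 1/16 ≈ 0.062500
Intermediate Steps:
F(p) = -2*p
X(O) = -¼ (X(O) = 1/(-4) = -¼)
u = 0 (u = (-2*0*1)*6 = (0*1)*6 = 0*6 = 0)
(X(-12) + u)² = (-¼ + 0)² = (-¼)² = 1/16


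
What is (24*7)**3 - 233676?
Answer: 4507956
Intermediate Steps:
(24*7)**3 - 233676 = 168**3 - 233676 = 4741632 - 233676 = 4507956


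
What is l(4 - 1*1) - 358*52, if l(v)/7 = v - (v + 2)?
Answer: -18630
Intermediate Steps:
l(v) = -14 (l(v) = 7*(v - (v + 2)) = 7*(v - (2 + v)) = 7*(v + (-2 - v)) = 7*(-2) = -14)
l(4 - 1*1) - 358*52 = -14 - 358*52 = -14 - 18616 = -18630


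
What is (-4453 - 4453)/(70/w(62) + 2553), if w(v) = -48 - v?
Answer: -48983/14038 ≈ -3.4893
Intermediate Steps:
(-4453 - 4453)/(70/w(62) + 2553) = (-4453 - 4453)/(70/(-48 - 1*62) + 2553) = -8906/(70/(-48 - 62) + 2553) = -8906/(70/(-110) + 2553) = -8906/(70*(-1/110) + 2553) = -8906/(-7/11 + 2553) = -8906/28076/11 = -8906*11/28076 = -48983/14038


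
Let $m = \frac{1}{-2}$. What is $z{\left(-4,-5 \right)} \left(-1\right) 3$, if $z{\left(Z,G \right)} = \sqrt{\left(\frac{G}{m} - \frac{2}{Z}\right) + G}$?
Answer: $- \frac{3 \sqrt{22}}{2} \approx -7.0356$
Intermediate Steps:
$m = - \frac{1}{2} \approx -0.5$
$z{\left(Z,G \right)} = \sqrt{- G - \frac{2}{Z}}$ ($z{\left(Z,G \right)} = \sqrt{\left(\frac{G}{- \frac{1}{2}} - \frac{2}{Z}\right) + G} = \sqrt{\left(G \left(-2\right) - \frac{2}{Z}\right) + G} = \sqrt{\left(- 2 G - \frac{2}{Z}\right) + G} = \sqrt{- G - \frac{2}{Z}}$)
$z{\left(-4,-5 \right)} \left(-1\right) 3 = \sqrt{\left(-1\right) \left(-5\right) - \frac{2}{-4}} \left(-1\right) 3 = \sqrt{5 - - \frac{1}{2}} \left(-1\right) 3 = \sqrt{5 + \frac{1}{2}} \left(-1\right) 3 = \sqrt{\frac{11}{2}} \left(-1\right) 3 = \frac{\sqrt{22}}{2} \left(-1\right) 3 = - \frac{\sqrt{22}}{2} \cdot 3 = - \frac{3 \sqrt{22}}{2}$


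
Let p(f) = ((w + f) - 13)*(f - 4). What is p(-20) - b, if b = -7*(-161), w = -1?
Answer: -311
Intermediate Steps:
b = 1127
p(f) = (-14 + f)*(-4 + f) (p(f) = ((-1 + f) - 13)*(f - 4) = (-14 + f)*(-4 + f))
p(-20) - b = (56 + (-20)² - 18*(-20)) - 1*1127 = (56 + 400 + 360) - 1127 = 816 - 1127 = -311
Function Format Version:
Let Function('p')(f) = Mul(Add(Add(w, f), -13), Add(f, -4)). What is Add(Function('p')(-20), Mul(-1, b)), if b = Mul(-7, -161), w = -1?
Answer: -311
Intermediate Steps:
b = 1127
Function('p')(f) = Mul(Add(-14, f), Add(-4, f)) (Function('p')(f) = Mul(Add(Add(-1, f), -13), Add(f, -4)) = Mul(Add(-14, f), Add(-4, f)))
Add(Function('p')(-20), Mul(-1, b)) = Add(Add(56, Pow(-20, 2), Mul(-18, -20)), Mul(-1, 1127)) = Add(Add(56, 400, 360), -1127) = Add(816, -1127) = -311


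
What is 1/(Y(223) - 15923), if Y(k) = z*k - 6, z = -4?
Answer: -1/16821 ≈ -5.9450e-5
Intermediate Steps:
Y(k) = -6 - 4*k (Y(k) = -4*k - 6 = -6 - 4*k)
1/(Y(223) - 15923) = 1/((-6 - 4*223) - 15923) = 1/((-6 - 892) - 15923) = 1/(-898 - 15923) = 1/(-16821) = -1/16821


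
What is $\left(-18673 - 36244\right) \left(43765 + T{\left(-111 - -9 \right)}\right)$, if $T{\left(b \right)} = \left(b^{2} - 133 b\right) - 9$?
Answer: $-3719308742$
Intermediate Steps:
$T{\left(b \right)} = -9 + b^{2} - 133 b$
$\left(-18673 - 36244\right) \left(43765 + T{\left(-111 - -9 \right)}\right) = \left(-18673 - 36244\right) \left(43765 - \left(9 - \left(-111 - -9\right)^{2} + 133 \left(-111 - -9\right)\right)\right) = - 54917 \left(43765 - \left(9 - \left(-111 + 9\right)^{2} + 133 \left(-111 + 9\right)\right)\right) = - 54917 \left(43765 - \left(-13557 - 10404\right)\right) = - 54917 \left(43765 + \left(-9 + 10404 + 13566\right)\right) = - 54917 \left(43765 + 23961\right) = \left(-54917\right) 67726 = -3719308742$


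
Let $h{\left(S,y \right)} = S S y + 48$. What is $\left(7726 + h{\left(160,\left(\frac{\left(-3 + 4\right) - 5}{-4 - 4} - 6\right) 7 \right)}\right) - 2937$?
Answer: $-980763$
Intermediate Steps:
$h{\left(S,y \right)} = 48 + y S^{2}$ ($h{\left(S,y \right)} = S^{2} y + 48 = y S^{2} + 48 = 48 + y S^{2}$)
$\left(7726 + h{\left(160,\left(\frac{\left(-3 + 4\right) - 5}{-4 - 4} - 6\right) 7 \right)}\right) - 2937 = \left(7726 + \left(48 + \left(\frac{\left(-3 + 4\right) - 5}{-4 - 4} - 6\right) 7 \cdot 160^{2}\right)\right) - 2937 = \left(7726 + \left(48 + \left(\frac{1 - 5}{-8} - 6\right) 7 \cdot 25600\right)\right) - 2937 = \left(7726 + \left(48 + \left(\left(-4\right) \left(- \frac{1}{8}\right) - 6\right) 7 \cdot 25600\right)\right) - 2937 = \left(7726 + \left(48 + \left(\frac{1}{2} - 6\right) 7 \cdot 25600\right)\right) - 2937 = \left(7726 + \left(48 + \left(- \frac{11}{2}\right) 7 \cdot 25600\right)\right) - 2937 = \left(7726 + \left(48 - 985600\right)\right) - 2937 = \left(7726 - 985552\right) - 2937 = -977826 - 2937 = -980763$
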